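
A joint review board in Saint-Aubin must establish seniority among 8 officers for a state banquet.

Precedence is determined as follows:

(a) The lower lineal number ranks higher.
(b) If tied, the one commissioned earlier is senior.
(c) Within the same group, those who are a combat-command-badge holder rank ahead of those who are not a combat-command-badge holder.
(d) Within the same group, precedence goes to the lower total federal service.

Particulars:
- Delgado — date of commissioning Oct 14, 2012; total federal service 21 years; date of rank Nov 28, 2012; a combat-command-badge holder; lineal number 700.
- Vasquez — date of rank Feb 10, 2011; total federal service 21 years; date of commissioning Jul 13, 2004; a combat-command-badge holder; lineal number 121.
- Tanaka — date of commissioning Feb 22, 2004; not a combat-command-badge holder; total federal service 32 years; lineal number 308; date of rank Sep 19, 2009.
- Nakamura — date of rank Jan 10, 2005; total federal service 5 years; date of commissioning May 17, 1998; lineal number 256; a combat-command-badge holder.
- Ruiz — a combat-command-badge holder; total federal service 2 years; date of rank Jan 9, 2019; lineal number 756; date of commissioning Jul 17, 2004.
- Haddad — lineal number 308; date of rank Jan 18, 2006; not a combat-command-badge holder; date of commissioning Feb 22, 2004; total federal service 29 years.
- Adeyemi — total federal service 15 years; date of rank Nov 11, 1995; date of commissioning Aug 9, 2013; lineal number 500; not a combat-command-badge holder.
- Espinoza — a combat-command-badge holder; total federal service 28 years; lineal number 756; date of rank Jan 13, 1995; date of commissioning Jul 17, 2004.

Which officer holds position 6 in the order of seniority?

By lineal number (lower first): Vasquez (121); then Nakamura (256); then Haddad and Tanaka (both 308); then Adeyemi (500); then Delgado (700); then Ruiz and Espinoza (both 756).
Haddad and Tanaka both have date of commissioning Feb 22, 2004, so the next rule applies.
Haddad and Tanaka are each not a combat-command-badge holder, so the next rule applies.
Among Haddad and Tanaka, by total federal service (lower first): Haddad (29 years) before Tanaka (32 years).
Ruiz and Espinoza both have date of commissioning Jul 17, 2004, so the next rule applies.
Ruiz and Espinoza are each a combat-command-badge holder, so the next rule applies.
Among Ruiz and Espinoza, by total federal service (lower first): Ruiz (2 years) before Espinoza (28 years).
Order: Vasquez, Nakamura, Haddad, Tanaka, Adeyemi, Delgado, Ruiz, Espinoza.

Delgado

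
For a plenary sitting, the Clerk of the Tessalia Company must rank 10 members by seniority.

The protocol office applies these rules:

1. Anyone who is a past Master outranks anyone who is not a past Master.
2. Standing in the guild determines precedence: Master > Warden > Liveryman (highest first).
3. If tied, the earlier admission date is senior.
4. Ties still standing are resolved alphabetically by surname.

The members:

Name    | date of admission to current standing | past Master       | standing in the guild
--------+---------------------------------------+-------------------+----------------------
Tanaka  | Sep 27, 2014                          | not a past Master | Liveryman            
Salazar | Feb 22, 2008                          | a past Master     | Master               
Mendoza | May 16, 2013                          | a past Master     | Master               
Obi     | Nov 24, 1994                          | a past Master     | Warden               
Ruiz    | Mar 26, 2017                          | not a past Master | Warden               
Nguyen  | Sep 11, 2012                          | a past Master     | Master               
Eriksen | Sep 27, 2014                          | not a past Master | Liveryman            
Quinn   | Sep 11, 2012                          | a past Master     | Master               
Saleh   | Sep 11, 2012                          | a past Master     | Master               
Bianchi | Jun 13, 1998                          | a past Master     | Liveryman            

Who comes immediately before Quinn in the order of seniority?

Nguyen

By the first rule: Salazar, Nguyen, Quinn, Saleh, Mendoza, Obi and Bianchi (each a past Master); then Ruiz, Eriksen and Tanaka (each not a past Master).
Among Salazar, Nguyen, Quinn, Saleh, Mendoza, Obi and Bianchi, by standing in the guild: Salazar, Nguyen, Quinn, Saleh and Mendoza (Master) before Obi (Warden) before Bianchi (Liveryman).
Among Salazar, Nguyen, Quinn, Saleh and Mendoza, by date of admission to current standing (earlier first): Salazar (Feb 22, 2008) before Nguyen, Quinn and Saleh (Sep 11, 2012) before Mendoza (May 16, 2013).
Among Nguyen, Quinn and Saleh, alphabetically by surname: Nguyen before Quinn before Saleh.
Among Ruiz, Eriksen and Tanaka, by standing in the guild: Ruiz (Warden) before Eriksen and Tanaka (Liveryman).
Eriksen and Tanaka both have date of admission to current standing Sep 27, 2014, so the next rule applies.
Among Eriksen and Tanaka, alphabetically by surname: Eriksen before Tanaka.
Order: Salazar, Nguyen, Quinn, Saleh, Mendoza, Obi, Bianchi, Ruiz, Eriksen, Tanaka.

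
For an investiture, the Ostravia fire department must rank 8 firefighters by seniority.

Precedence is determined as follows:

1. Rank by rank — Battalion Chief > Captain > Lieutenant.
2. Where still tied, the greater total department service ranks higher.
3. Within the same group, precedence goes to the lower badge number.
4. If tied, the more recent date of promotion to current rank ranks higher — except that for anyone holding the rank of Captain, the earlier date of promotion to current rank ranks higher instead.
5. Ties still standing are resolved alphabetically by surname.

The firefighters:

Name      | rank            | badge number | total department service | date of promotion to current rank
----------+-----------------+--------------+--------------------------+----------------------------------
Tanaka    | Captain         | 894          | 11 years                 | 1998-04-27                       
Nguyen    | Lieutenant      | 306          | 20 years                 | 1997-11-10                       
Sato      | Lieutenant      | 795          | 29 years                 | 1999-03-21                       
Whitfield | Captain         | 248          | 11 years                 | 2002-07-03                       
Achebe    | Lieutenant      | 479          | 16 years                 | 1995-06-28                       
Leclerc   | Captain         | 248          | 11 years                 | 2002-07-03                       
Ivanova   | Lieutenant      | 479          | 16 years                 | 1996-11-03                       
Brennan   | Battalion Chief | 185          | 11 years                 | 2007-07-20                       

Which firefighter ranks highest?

By rank: Brennan (Battalion Chief); then Leclerc, Whitfield and Tanaka (Captain); then Sato, Nguyen, Ivanova and Achebe (Lieutenant).
Leclerc, Whitfield and Tanaka all have total department service 11 years, so the next rule applies.
Among Leclerc, Whitfield and Tanaka, by badge number (lower first): Leclerc and Whitfield (248) before Tanaka (894).
Leclerc and Whitfield both have date of promotion to current rank 2002-07-03, so the next rule applies.
Among Leclerc and Whitfield, alphabetically by surname: Leclerc before Whitfield.
Among Sato, Nguyen, Ivanova and Achebe, by total department service (higher first): Sato (29 years) before Nguyen (20 years) before Ivanova and Achebe (16 years).
Ivanova and Achebe both have badge number 479, so the next rule applies.
Among Ivanova and Achebe, by date of promotion to current rank (later first): Ivanova (1996-11-03) before Achebe (1995-06-28).
Order: Brennan, Leclerc, Whitfield, Tanaka, Sato, Nguyen, Ivanova, Achebe.

Brennan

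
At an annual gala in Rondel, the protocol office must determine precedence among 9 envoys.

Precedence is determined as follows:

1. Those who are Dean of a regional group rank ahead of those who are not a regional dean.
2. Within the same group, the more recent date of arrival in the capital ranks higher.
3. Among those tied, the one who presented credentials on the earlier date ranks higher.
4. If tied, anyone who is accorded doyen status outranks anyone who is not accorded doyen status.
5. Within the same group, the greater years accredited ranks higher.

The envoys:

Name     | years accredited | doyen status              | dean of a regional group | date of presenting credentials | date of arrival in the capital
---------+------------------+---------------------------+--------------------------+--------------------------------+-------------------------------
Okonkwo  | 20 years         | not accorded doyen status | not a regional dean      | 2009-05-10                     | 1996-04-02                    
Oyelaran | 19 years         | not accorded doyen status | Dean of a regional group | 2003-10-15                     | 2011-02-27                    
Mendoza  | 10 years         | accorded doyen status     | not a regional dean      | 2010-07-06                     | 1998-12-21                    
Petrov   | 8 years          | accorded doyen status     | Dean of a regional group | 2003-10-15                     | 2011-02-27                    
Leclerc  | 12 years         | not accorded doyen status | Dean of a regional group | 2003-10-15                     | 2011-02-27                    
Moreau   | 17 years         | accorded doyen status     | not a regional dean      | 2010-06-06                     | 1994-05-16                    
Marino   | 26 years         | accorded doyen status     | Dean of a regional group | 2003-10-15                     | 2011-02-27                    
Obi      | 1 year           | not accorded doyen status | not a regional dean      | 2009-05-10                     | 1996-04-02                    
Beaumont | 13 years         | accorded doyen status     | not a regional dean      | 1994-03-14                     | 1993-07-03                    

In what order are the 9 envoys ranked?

Marino, Petrov, Oyelaran, Leclerc, Mendoza, Okonkwo, Obi, Moreau, Beaumont

By the first rule: Marino, Petrov, Oyelaran and Leclerc (each Dean of a regional group); then Mendoza, Okonkwo, Obi, Moreau and Beaumont (each not a regional dean).
Marino, Petrov, Oyelaran and Leclerc all have date of arrival in the capital 2011-02-27, so the next rule applies.
Marino, Petrov, Oyelaran and Leclerc all have date of presenting credentials 2003-10-15, so the next rule applies.
Among Marino, Petrov, Oyelaran and Leclerc, accorded doyen status before not accorded doyen status: Marino and Petrov (accorded doyen status) before Oyelaran and Leclerc (not accorded doyen status).
Among Marino and Petrov, by years accredited (higher first): Marino (26 years) before Petrov (8 years).
Among Oyelaran and Leclerc, by years accredited (higher first): Oyelaran (19 years) before Leclerc (12 years).
Among Mendoza, Okonkwo, Obi, Moreau and Beaumont, by date of arrival in the capital (later first): Mendoza (1998-12-21) before Okonkwo and Obi (1996-04-02) before Moreau (1994-05-16) before Beaumont (1993-07-03).
Okonkwo and Obi both have date of presenting credentials 2009-05-10, so the next rule applies.
Okonkwo and Obi are each not accorded doyen status, so the next rule applies.
Among Okonkwo and Obi, by years accredited (higher first): Okonkwo (20 years) before Obi (1 year).
Full order: Marino, Petrov, Oyelaran, Leclerc, Mendoza, Okonkwo, Obi, Moreau, Beaumont.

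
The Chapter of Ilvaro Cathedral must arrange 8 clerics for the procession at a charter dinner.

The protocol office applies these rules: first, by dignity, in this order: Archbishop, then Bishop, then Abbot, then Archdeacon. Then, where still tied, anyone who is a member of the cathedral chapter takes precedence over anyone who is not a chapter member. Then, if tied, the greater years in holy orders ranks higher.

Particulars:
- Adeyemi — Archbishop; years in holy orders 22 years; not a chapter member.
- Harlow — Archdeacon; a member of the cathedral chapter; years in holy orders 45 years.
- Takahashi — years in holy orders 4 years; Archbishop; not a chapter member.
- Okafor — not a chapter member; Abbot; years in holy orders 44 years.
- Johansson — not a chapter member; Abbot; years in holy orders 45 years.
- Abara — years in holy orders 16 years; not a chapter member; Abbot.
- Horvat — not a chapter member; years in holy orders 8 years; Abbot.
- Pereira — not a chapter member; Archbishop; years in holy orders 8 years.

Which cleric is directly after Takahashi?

Johansson

By dignity: Adeyemi, Pereira and Takahashi (Archbishop); then Johansson, Okafor, Abara and Horvat (Abbot); then Harlow (Archdeacon).
Adeyemi, Pereira and Takahashi are each not a chapter member, so the next rule applies.
Among Adeyemi, Pereira and Takahashi, by years in holy orders (higher first): Adeyemi (22 years) before Pereira (8 years) before Takahashi (4 years).
Johansson, Okafor, Abara and Horvat are each not a chapter member, so the next rule applies.
Among Johansson, Okafor, Abara and Horvat, by years in holy orders (higher first): Johansson (45 years) before Okafor (44 years) before Abara (16 years) before Horvat (8 years).
Order: Adeyemi, Pereira, Takahashi, Johansson, Okafor, Abara, Horvat, Harlow.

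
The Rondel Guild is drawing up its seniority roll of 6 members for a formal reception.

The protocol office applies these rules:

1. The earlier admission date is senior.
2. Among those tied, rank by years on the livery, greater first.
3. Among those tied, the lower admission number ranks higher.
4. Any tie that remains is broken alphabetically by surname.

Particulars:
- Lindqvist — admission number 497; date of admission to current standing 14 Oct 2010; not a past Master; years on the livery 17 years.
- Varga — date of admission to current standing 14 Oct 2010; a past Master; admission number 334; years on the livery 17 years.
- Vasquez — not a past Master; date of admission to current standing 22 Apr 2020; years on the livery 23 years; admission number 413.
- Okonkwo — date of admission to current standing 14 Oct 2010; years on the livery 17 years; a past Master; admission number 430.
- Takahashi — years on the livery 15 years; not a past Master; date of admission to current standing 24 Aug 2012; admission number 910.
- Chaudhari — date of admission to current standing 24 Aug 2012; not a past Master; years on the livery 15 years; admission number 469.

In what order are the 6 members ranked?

By date of admission to current standing (earlier first): Varga, Okonkwo and Lindqvist (each 14 Oct 2010); then Chaudhari and Takahashi (both 24 Aug 2012); then Vasquez (22 Apr 2020).
Varga, Okonkwo and Lindqvist all have years on the livery 17 years, so the next rule applies.
Among Varga, Okonkwo and Lindqvist, by admission number (lower first): Varga (334) before Okonkwo (430) before Lindqvist (497).
Chaudhari and Takahashi both have years on the livery 15 years, so the next rule applies.
Among Chaudhari and Takahashi, by admission number (lower first): Chaudhari (469) before Takahashi (910).
Full order: Varga, Okonkwo, Lindqvist, Chaudhari, Takahashi, Vasquez.

Varga, Okonkwo, Lindqvist, Chaudhari, Takahashi, Vasquez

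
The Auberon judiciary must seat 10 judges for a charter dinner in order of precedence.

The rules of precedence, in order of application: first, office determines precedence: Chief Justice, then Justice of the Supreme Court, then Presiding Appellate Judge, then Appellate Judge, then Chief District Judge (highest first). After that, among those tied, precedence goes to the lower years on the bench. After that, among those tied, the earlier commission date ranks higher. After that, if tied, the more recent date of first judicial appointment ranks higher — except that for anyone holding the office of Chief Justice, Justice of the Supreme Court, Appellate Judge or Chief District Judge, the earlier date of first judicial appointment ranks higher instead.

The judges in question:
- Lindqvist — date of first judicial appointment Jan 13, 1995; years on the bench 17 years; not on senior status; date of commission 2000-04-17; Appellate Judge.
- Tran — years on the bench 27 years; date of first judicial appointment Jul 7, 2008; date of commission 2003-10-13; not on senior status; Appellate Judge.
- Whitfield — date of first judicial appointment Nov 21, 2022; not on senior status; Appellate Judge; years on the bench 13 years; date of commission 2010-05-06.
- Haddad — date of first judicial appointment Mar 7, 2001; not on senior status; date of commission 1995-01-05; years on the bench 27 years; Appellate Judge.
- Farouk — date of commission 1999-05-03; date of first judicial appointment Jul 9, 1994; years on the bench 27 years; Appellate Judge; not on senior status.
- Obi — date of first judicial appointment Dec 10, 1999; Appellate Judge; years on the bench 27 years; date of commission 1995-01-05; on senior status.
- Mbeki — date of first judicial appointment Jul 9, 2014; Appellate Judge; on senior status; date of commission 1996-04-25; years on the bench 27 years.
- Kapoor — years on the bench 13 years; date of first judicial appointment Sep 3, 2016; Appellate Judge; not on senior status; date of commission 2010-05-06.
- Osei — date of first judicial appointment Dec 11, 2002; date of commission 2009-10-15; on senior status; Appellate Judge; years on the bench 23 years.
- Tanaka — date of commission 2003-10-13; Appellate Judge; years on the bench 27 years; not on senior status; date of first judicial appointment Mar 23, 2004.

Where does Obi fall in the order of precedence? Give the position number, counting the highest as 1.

5

By office: Kapoor, Whitfield, Lindqvist, Osei, Obi, Haddad, Mbeki, Farouk, Tanaka and Tran (Appellate Judge).
Among Kapoor, Whitfield, Lindqvist, Osei, Obi, Haddad, Mbeki, Farouk, Tanaka and Tran, by years on the bench (lower first): Kapoor and Whitfield (13 years) before Lindqvist (17 years) before Osei (23 years) before Obi, Haddad, Mbeki, Farouk, Tanaka and Tran (27 years).
Kapoor and Whitfield both have date of commission 2010-05-06, so the next rule applies.
Among Kapoor and Whitfield, by date of first judicial appointment (earlier first) (reversed rule for this group): Kapoor (Sep 3, 2016) before Whitfield (Nov 21, 2022).
Among Obi, Haddad, Mbeki, Farouk, Tanaka and Tran, by date of commission (earlier first): Obi and Haddad (1995-01-05) before Mbeki (1996-04-25) before Farouk (1999-05-03) before Tanaka and Tran (2003-10-13).
Among Obi and Haddad, by date of first judicial appointment (earlier first) (reversed rule for this group): Obi (Dec 10, 1999) before Haddad (Mar 7, 2001).
Among Tanaka and Tran, by date of first judicial appointment (earlier first) (reversed rule for this group): Tanaka (Mar 23, 2004) before Tran (Jul 7, 2008).
Order: Kapoor, Whitfield, Lindqvist, Osei, Obi, Haddad, Mbeki, Farouk, Tanaka, Tran. So position 5.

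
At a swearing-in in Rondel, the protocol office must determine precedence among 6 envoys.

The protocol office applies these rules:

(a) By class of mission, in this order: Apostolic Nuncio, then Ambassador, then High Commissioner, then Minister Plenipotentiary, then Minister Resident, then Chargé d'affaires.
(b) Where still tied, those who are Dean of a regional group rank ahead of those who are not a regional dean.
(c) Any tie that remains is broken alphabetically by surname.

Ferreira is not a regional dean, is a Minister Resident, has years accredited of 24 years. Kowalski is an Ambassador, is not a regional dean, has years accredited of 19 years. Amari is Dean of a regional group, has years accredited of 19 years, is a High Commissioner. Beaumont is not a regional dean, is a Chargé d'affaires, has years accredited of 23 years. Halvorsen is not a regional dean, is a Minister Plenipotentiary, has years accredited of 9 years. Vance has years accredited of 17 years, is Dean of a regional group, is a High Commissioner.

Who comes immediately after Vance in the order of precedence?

Halvorsen

By class of mission: Kowalski (Ambassador); then Amari and Vance (High Commissioner); then Halvorsen (Minister Plenipotentiary); then Ferreira (Minister Resident); then Beaumont (Chargé d'affaires).
Amari and Vance are each Dean of a regional group, so the next rule applies.
Among Amari and Vance, alphabetically by surname: Amari before Vance.
Order: Kowalski, Amari, Vance, Halvorsen, Ferreira, Beaumont.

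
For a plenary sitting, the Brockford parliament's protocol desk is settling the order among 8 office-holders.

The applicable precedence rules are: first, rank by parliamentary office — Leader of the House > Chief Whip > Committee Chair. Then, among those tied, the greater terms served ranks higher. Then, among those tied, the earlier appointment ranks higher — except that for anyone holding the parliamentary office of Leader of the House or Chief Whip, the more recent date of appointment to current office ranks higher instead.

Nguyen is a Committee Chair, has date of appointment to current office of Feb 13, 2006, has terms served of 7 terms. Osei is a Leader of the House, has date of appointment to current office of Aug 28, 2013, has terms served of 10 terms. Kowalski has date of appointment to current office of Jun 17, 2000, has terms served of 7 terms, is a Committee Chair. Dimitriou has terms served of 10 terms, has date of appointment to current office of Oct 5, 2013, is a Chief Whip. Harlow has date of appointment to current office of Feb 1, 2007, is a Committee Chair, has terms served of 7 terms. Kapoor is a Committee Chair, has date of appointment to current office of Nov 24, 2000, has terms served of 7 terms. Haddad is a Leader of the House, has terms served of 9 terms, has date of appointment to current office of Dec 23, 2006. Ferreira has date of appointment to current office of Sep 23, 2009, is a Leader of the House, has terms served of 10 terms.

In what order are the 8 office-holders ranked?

By parliamentary office: Osei, Ferreira and Haddad (Leader of the House); then Dimitriou (Chief Whip); then Kowalski, Kapoor, Nguyen and Harlow (Committee Chair).
Among Osei, Ferreira and Haddad, by terms served (higher first): Osei and Ferreira (10 terms) before Haddad (9 terms).
Among Osei and Ferreira, by date of appointment to current office (later first) (reversed rule for this group): Osei (Aug 28, 2013) before Ferreira (Sep 23, 2009).
Kowalski, Kapoor, Nguyen and Harlow all have terms served 7 terms, so the next rule applies.
Among Kowalski, Kapoor, Nguyen and Harlow, by date of appointment to current office (earlier first): Kowalski (Jun 17, 2000) before Kapoor (Nov 24, 2000) before Nguyen (Feb 13, 2006) before Harlow (Feb 1, 2007).
Full order: Osei, Ferreira, Haddad, Dimitriou, Kowalski, Kapoor, Nguyen, Harlow.

Osei, Ferreira, Haddad, Dimitriou, Kowalski, Kapoor, Nguyen, Harlow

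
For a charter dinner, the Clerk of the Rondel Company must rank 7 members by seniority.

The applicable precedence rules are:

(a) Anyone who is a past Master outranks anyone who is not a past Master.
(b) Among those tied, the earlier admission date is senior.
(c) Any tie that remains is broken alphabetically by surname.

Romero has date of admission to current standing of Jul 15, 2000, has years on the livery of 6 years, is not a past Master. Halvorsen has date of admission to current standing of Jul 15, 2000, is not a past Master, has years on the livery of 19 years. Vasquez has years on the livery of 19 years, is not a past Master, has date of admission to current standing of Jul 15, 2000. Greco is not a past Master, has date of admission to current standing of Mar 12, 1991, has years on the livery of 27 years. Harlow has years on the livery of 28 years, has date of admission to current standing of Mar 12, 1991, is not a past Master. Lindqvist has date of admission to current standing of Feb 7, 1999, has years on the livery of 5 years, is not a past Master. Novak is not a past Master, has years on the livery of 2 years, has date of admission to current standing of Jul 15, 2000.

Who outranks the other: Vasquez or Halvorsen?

Halvorsen

By the first rule: Greco, Harlow, Lindqvist, Halvorsen, Novak, Romero and Vasquez (each not a past Master).
Among Greco, Harlow, Lindqvist, Halvorsen, Novak, Romero and Vasquez, by date of admission to current standing (earlier first): Greco and Harlow (Mar 12, 1991) before Lindqvist (Feb 7, 1999) before Halvorsen, Novak, Romero and Vasquez (Jul 15, 2000).
Among Greco and Harlow, alphabetically by surname: Greco before Harlow.
Among Halvorsen, Novak, Romero and Vasquez, alphabetically by surname: Halvorsen before Novak before Romero before Vasquez.
So Halvorsen takes precedence.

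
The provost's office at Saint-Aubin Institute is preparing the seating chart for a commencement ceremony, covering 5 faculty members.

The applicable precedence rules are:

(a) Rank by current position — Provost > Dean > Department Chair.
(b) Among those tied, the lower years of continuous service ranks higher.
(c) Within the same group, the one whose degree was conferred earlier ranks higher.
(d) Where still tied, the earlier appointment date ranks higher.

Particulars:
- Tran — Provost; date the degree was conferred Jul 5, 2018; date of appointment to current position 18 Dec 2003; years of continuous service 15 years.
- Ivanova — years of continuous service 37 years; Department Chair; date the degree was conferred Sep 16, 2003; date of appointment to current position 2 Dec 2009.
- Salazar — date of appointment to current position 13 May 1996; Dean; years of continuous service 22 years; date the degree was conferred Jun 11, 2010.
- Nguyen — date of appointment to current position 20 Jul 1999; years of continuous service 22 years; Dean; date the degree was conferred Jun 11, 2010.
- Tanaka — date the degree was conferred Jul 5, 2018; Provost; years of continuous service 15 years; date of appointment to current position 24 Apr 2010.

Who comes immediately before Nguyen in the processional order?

Salazar

By current position: Tran and Tanaka (Provost); then Salazar and Nguyen (Dean); then Ivanova (Department Chair).
Tran and Tanaka both have years of continuous service 15 years, so the next rule applies.
Tran and Tanaka both have date the degree was conferred Jul 5, 2018, so the next rule applies.
Among Tran and Tanaka, by date of appointment to current position (earlier first): Tran (18 Dec 2003) before Tanaka (24 Apr 2010).
Salazar and Nguyen both have years of continuous service 22 years, so the next rule applies.
Salazar and Nguyen both have date the degree was conferred Jun 11, 2010, so the next rule applies.
Among Salazar and Nguyen, by date of appointment to current position (earlier first): Salazar (13 May 1996) before Nguyen (20 Jul 1999).
Order: Tran, Tanaka, Salazar, Nguyen, Ivanova.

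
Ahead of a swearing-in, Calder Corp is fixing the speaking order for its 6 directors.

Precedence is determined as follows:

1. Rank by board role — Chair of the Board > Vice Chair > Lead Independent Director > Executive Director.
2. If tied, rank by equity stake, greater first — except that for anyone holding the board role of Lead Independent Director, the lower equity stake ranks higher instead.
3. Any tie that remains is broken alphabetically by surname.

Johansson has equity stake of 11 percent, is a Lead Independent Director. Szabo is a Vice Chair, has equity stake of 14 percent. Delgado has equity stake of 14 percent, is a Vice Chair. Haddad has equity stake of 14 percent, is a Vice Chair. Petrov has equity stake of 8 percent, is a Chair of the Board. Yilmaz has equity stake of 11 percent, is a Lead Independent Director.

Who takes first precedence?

By board role: Petrov (Chair of the Board); then Delgado, Haddad and Szabo (Vice Chair); then Johansson and Yilmaz (Lead Independent Director).
Delgado, Haddad and Szabo all have equity stake 14 percent, so the next rule applies.
Among Delgado, Haddad and Szabo, alphabetically by surname: Delgado before Haddad before Szabo.
Johansson and Yilmaz both have equity stake 11 percent, so the next rule applies.
Among Johansson and Yilmaz, alphabetically by surname: Johansson before Yilmaz.
Order: Petrov, Delgado, Haddad, Szabo, Johansson, Yilmaz.

Petrov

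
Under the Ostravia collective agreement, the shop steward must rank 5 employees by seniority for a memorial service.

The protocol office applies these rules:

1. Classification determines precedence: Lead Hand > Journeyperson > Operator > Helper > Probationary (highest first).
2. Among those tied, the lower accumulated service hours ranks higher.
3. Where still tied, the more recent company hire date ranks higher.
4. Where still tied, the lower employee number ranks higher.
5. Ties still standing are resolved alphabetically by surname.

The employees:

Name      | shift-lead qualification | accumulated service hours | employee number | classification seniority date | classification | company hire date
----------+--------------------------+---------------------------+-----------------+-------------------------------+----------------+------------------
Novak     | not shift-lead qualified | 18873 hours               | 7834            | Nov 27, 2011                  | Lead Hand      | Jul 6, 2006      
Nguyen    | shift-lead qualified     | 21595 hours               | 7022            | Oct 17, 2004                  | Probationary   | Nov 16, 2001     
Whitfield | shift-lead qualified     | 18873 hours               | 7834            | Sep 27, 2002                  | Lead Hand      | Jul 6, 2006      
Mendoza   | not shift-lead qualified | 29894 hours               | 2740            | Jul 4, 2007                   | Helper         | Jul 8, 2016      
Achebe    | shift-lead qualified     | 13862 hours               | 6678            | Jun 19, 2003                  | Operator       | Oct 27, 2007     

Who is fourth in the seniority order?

Mendoza

By classification: Novak and Whitfield (Lead Hand); then Achebe (Operator); then Mendoza (Helper); then Nguyen (Probationary).
Novak and Whitfield both have accumulated service hours 18873 hours, so the next rule applies.
Novak and Whitfield both have company hire date Jul 6, 2006, so the next rule applies.
Novak and Whitfield both have employee number 7834, so the next rule applies.
Among Novak and Whitfield, alphabetically by surname: Novak before Whitfield.
Order: Novak, Whitfield, Achebe, Mendoza, Nguyen.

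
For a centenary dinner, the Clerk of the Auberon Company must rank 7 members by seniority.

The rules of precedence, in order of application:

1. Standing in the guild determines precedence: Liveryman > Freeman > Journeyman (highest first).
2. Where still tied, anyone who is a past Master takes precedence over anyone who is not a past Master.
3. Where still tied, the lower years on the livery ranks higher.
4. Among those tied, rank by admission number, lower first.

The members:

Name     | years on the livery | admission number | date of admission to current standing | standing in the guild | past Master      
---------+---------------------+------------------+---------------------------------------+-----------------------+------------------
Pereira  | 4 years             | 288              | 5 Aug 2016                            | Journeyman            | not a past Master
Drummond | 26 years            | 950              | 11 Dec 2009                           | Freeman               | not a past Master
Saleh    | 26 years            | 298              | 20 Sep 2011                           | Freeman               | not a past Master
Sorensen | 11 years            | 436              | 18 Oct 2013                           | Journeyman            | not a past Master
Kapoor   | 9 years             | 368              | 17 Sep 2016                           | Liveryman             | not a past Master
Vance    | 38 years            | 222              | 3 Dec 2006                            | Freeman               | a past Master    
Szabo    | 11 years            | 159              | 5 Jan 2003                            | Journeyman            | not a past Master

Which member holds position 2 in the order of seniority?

By standing in the guild: Kapoor (Liveryman); then Vance, Saleh and Drummond (Freeman); then Pereira, Szabo and Sorensen (Journeyman).
Among Vance, Saleh and Drummond, a past Master before not a past Master: Vance (a past Master) before Saleh and Drummond (not a past Master).
Saleh and Drummond both have years on the livery 26 years, so the next rule applies.
Among Saleh and Drummond, by admission number (lower first): Saleh (298) before Drummond (950).
Pereira, Szabo and Sorensen are each not a past Master, so the next rule applies.
Among Pereira, Szabo and Sorensen, by years on the livery (lower first): Pereira (4 years) before Szabo and Sorensen (11 years).
Among Szabo and Sorensen, by admission number (lower first): Szabo (159) before Sorensen (436).
Order: Kapoor, Vance, Saleh, Drummond, Pereira, Szabo, Sorensen.

Vance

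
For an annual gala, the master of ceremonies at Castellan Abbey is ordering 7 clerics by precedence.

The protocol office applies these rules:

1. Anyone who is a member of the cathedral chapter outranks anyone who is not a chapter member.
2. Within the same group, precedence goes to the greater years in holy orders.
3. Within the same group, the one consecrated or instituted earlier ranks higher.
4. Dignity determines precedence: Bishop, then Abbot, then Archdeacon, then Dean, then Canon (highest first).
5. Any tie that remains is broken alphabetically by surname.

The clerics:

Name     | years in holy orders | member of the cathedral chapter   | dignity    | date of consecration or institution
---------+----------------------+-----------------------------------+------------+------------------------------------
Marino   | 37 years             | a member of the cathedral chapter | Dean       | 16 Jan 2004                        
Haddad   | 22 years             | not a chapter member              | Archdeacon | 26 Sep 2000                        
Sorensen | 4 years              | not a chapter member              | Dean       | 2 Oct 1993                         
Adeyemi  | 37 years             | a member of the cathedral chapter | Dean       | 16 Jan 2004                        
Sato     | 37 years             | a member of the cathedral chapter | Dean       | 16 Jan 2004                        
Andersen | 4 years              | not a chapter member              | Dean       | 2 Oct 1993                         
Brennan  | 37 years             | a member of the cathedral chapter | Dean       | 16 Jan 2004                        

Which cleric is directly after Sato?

By the first rule: Adeyemi, Brennan, Marino and Sato (each a member of the cathedral chapter); then Haddad, Andersen and Sorensen (each not a chapter member).
Adeyemi, Brennan, Marino and Sato all have years in holy orders 37 years, so the next rule applies.
Adeyemi, Brennan, Marino and Sato all have date of consecration or institution 16 Jan 2004, so the next rule applies.
Adeyemi, Brennan, Marino and Sato are each Dean, so the next rule applies.
Among Adeyemi, Brennan, Marino and Sato, alphabetically by surname: Adeyemi before Brennan before Marino before Sato.
Among Haddad, Andersen and Sorensen, by years in holy orders (higher first): Haddad (22 years) before Andersen and Sorensen (4 years).
Andersen and Sorensen both have date of consecration or institution 2 Oct 1993, so the next rule applies.
Andersen and Sorensen are each Dean, so the next rule applies.
Among Andersen and Sorensen, alphabetically by surname: Andersen before Sorensen.
Order: Adeyemi, Brennan, Marino, Sato, Haddad, Andersen, Sorensen.

Haddad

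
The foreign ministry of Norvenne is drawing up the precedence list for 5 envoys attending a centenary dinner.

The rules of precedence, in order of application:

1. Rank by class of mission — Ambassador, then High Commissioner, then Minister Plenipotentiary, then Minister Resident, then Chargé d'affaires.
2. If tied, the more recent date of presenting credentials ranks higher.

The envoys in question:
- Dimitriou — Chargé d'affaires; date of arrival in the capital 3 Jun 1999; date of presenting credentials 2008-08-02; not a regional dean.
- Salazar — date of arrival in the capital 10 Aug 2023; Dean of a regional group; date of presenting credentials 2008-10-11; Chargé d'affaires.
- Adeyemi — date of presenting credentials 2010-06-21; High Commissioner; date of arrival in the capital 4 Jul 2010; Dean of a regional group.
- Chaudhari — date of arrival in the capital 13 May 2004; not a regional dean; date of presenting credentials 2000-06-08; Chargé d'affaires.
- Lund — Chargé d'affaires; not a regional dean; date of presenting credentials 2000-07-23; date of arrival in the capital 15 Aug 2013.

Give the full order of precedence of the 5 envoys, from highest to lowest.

Adeyemi, Salazar, Dimitriou, Lund, Chaudhari

By class of mission: Adeyemi (High Commissioner); then Salazar, Dimitriou, Lund and Chaudhari (Chargé d'affaires).
Among Salazar, Dimitriou, Lund and Chaudhari, by date of presenting credentials (later first): Salazar (2008-10-11) before Dimitriou (2008-08-02) before Lund (2000-07-23) before Chaudhari (2000-06-08).
Full order: Adeyemi, Salazar, Dimitriou, Lund, Chaudhari.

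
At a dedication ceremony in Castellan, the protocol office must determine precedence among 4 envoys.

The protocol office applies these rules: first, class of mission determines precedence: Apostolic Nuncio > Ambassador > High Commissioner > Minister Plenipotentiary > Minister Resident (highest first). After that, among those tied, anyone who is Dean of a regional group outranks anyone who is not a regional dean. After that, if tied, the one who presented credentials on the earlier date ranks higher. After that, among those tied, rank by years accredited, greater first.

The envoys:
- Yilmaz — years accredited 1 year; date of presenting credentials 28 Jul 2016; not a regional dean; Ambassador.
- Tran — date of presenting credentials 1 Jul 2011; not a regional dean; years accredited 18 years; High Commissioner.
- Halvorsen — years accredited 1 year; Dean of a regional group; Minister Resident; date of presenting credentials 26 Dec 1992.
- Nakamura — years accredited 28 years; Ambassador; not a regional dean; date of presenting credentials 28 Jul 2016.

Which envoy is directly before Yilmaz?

By class of mission: Nakamura and Yilmaz (Ambassador); then Tran (High Commissioner); then Halvorsen (Minister Resident).
Nakamura and Yilmaz are each not a regional dean, so the next rule applies.
Nakamura and Yilmaz both have date of presenting credentials 28 Jul 2016, so the next rule applies.
Among Nakamura and Yilmaz, by years accredited (higher first): Nakamura (28 years) before Yilmaz (1 year).
Order: Nakamura, Yilmaz, Tran, Halvorsen.

Nakamura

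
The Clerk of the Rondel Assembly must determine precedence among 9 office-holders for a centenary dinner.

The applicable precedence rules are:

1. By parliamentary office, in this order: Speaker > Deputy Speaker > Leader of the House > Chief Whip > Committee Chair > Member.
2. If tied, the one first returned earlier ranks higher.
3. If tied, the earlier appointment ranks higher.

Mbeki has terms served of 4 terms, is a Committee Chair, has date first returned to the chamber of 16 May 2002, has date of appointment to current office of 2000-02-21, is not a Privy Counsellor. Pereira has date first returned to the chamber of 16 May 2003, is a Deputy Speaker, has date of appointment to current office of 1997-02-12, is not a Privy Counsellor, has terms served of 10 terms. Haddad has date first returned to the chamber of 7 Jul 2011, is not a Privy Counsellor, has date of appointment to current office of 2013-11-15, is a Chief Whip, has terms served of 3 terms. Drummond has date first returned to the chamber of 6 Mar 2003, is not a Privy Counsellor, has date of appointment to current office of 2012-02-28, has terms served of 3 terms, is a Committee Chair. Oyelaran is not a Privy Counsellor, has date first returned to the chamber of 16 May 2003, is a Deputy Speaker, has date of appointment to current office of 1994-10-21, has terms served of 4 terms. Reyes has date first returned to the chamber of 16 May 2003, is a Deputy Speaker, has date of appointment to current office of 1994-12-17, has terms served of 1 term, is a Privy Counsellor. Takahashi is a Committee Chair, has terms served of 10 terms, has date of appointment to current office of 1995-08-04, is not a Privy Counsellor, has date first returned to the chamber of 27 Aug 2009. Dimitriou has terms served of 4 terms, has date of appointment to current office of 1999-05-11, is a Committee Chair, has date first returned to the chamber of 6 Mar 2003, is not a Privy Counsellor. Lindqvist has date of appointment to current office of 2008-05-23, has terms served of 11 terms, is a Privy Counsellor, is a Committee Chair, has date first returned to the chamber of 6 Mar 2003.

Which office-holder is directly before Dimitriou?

Mbeki

By parliamentary office: Oyelaran, Reyes and Pereira (Deputy Speaker); then Haddad (Chief Whip); then Mbeki, Dimitriou, Lindqvist, Drummond and Takahashi (Committee Chair).
Oyelaran, Reyes and Pereira all have date first returned to the chamber 16 May 2003, so the next rule applies.
Among Oyelaran, Reyes and Pereira, by date of appointment to current office (earlier first): Oyelaran (1994-10-21) before Reyes (1994-12-17) before Pereira (1997-02-12).
Among Mbeki, Dimitriou, Lindqvist, Drummond and Takahashi, by date first returned to the chamber (earlier first): Mbeki (16 May 2002) before Dimitriou, Lindqvist and Drummond (6 Mar 2003) before Takahashi (27 Aug 2009).
Among Dimitriou, Lindqvist and Drummond, by date of appointment to current office (earlier first): Dimitriou (1999-05-11) before Lindqvist (2008-05-23) before Drummond (2012-02-28).
Order: Oyelaran, Reyes, Pereira, Haddad, Mbeki, Dimitriou, Lindqvist, Drummond, Takahashi.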